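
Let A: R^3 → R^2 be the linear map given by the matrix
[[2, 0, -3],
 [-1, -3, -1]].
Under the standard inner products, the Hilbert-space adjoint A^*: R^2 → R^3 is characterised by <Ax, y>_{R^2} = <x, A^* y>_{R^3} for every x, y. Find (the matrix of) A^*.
A^* = A^T =
[[2, -1],
 [0, -3],
 [-3, -1]]

For real matrices with standard dot products, the defining identity <Ax, y> = <x, A^* y> gives (Ax)^T y = x^T (A^*) y, i.e. x^T A^T y = x^T (A^*) y. Since this holds for all x, y, we must have A^* = A^T. Therefore
A^* =
[[2, -1],
 [0, -3],
 [-3, -1]].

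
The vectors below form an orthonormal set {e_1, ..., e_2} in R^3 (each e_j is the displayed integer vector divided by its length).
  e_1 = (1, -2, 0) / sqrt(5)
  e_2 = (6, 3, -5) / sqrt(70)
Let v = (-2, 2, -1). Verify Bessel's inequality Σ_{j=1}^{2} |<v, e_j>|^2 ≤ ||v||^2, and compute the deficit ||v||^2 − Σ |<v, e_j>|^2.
Σ |<v, e_j>|^2 = 101/14; ||v||^2 = 9; deficit = 25/14

Write each e_j = u_j / sqrt(<u_j, u_j>) where u_j is the displayed integer vector. Then <v, e_j> = <v, u_j> / sqrt(<u_j, u_j>), so |<v, e_j>|^2 = <v, u_j>^2 / <u_j, u_j>.
Coefficients: <v, e_1> = -6/sqrt(5), <v, e_2> = -1/sqrt(70).
Square and sum: Σ |<v, e_j>|^2 = 101/14.
Compute ||v||^2 = v·v = 9.
Deficit = 9 − 101/14 = 25/14 ≥ 0, confirming Bessel's inequality. (The deficit equals ||v − Σ <v,e_j> e_j||^2, the squared distance from v to span{e_j}.)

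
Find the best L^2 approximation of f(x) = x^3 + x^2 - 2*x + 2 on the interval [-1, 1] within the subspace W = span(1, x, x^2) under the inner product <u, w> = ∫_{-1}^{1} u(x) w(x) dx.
g(x) = x^2 - 7*x/5 + 2

The best approximation g ∈ W is the orthogonal projection of f onto W. Writing g = a_0 + a_1 x + a_2 x^2, the coefficients solve the normal equations G · a = b where
  G_{ij} = <φ_i, φ_j> and b_i = <f, φ_i>, with φ_0 = 1, φ_1 = x, φ_2 = x^2.
G =
  [2, 0, 2/3]
  [0, 2/3, 0]
  [2/3, 0, 2/5],
b = (14/3, -14/15, 26/15).
Solving gives a_0 = 2, a_1 = -7/5, a_2 = 1, so
  g(x) = x^2 - 7*x/5 + 2.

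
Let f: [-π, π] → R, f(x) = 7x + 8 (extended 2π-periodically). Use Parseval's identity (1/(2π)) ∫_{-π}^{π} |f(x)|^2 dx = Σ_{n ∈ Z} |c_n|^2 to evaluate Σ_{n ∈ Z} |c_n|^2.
Σ |c_n|^2 = 49π^2/3 + 64

Expand and integrate term by term over [-π, π]:
  ∫ (7x)^2 dx = 49·(2π^3/3); ∫ 2·7·(8)·x dx = 0 (odd integrand); ∫ 8^2 dx = 64·2π.
So (1/(2π)) ∫_{-π}^{π} (7x + 8)^2 dx = 49π^2/3 + 64 = 49π^2/3 + 64.
Parseval ⇒ Σ |c_n|^2 = 49π^2/3 + 64.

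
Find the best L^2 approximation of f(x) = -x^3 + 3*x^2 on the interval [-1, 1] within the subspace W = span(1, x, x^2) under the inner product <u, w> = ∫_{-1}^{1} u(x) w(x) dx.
g(x) = 3*x^2 - 3*x/5

The best approximation g ∈ W is the orthogonal projection of f onto W. Writing g = a_0 + a_1 x + a_2 x^2, the coefficients solve the normal equations G · a = b where
  G_{ij} = <φ_i, φ_j> and b_i = <f, φ_i>, with φ_0 = 1, φ_1 = x, φ_2 = x^2.
G =
  [2, 0, 2/3]
  [0, 2/3, 0]
  [2/3, 0, 2/5],
b = (2, -2/5, 6/5).
Solving gives a_0 = 0, a_1 = -3/5, a_2 = 3, so
  g(x) = 3*x^2 - 3*x/5.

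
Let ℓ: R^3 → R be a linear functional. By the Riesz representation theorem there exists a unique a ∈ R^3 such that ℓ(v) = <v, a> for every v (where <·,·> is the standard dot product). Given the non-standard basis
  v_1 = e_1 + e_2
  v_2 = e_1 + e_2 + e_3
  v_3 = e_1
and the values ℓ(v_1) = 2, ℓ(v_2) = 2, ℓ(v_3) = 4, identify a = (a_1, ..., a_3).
a = (4, -2, 0)

Write a = (a_1, ..., a_3) in the standard basis. For each basis vector v_i, ℓ(v_i) = <v_i, a> is a linear equation in the a_j's. Collect the n equations into a matrix system V a = ℓ, where row i of V is v_i (expressed in the standard basis). Since V is invertible (lower-triangular with 1s on the diagonal, up to permutation), solve by back-substitution:
  V =
[[1, 1, 0],
 [1, 1, 1],
 [1, 0, 0]]
  V a = (2, 2, 4)
Solving gives a = (4, -2, 0).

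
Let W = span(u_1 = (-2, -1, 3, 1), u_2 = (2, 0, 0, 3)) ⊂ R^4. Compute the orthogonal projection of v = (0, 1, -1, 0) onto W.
proj_W(v) = (48/97, 26/97, -78/97, -32/97)

Set up U = [u_1 | ... | u_2] ∈ R^(4×2). The projector onto W = col(U) is P = U (U^T U)^(-1) U^T.
Compute U^T U =
  [15, -1]
  [-1, 13],
and U^T v = (-4, 0).
Solve U^T U · c = U^T v for the coefficients: c = (-26/97, -2/97). The projection is proj_W(v) = U c.
Check: (v - proj_W(v)) · u_1 = 0  (should be 0).
Check: (v - proj_W(v)) · u_2 = 0  (should be 0).
Result: proj_W(v) = (48/97, 26/97, -78/97, -32/97).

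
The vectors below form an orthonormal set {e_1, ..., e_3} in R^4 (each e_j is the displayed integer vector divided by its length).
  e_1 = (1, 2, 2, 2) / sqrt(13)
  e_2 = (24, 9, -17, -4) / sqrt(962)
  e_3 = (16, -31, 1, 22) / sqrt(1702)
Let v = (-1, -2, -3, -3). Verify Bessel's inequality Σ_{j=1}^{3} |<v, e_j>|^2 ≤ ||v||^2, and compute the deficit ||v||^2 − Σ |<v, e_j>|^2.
Σ |<v, e_j>|^2 = 23; ||v||^2 = 23; deficit = 0

Write each e_j = u_j / sqrt(<u_j, u_j>) where u_j is the displayed integer vector. Then <v, e_j> = <v, u_j> / sqrt(<u_j, u_j>), so |<v, e_j>|^2 = <v, u_j>^2 / <u_j, u_j>.
Coefficients: <v, e_1> = -17/sqrt(13), <v, e_2> = 21/sqrt(962), <v, e_3> = -23/sqrt(1702).
Square and sum: Σ |<v, e_j>|^2 = 23.
Compute ||v||^2 = v·v = 23.
Deficit = 23 − 23 = 0 ≥ 0, confirming Bessel's inequality. (The deficit equals ||v − Σ <v,e_j> e_j||^2, the squared distance from v to span{e_j}.)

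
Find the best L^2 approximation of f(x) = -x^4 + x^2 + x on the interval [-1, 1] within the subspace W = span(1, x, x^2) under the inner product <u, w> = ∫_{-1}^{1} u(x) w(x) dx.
g(x) = x^2/7 + x + 3/35

The best approximation g ∈ W is the orthogonal projection of f onto W. Writing g = a_0 + a_1 x + a_2 x^2, the coefficients solve the normal equations G · a = b where
  G_{ij} = <φ_i, φ_j> and b_i = <f, φ_i>, with φ_0 = 1, φ_1 = x, φ_2 = x^2.
G =
  [2, 0, 2/3]
  [0, 2/3, 0]
  [2/3, 0, 2/5],
b = (4/15, 2/3, 4/35).
Solving gives a_0 = 3/35, a_1 = 1, a_2 = 1/7, so
  g(x) = x^2/7 + x + 3/35.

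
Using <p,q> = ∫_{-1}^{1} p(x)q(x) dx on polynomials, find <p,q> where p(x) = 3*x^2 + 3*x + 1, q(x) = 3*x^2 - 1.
<p,q> = 8/5

Expand the product: p(x)·q(x) = 9*x^4 + 9*x^3 - 3*x - 1.
∫_{-1}^{1} of each monomial x^k gives [2/(k+1) if k even, 0 if k odd]. Integrating term-by-term (or equivalently evaluating the antiderivative F(x) = 9*x^5/5 + 9*x^4/4 - 3*x^2/2 - x at the endpoints):
  F(1) − F(−1) = 31/20 − (-1/20) = 8/5.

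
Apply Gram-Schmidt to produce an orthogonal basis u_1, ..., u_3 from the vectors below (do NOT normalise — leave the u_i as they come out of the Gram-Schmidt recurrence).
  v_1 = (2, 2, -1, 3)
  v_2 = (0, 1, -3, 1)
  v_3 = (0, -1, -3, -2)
Orthogonal basis:
  u_1 = (2, 2, -1, 3)
  u_2 = (-8/9, 1/9, -23/9, -1/3)
  u_3 = (103/67, -38/67, -61/134, -107/134)

Apply the Gram-Schmidt recurrence
  u_1 = v_1
  u_i = v_i − Σ_{j<i} ((v_i · u_j) / (u_j · u_j)) · u_j.

Step by step this gives:
  u_1 = (2, 2, -1, 3)
  u_2 = (-8/9, 1/9, -23/9, -1/3)
  u_3 = (103/67, -38/67, -61/134, -107/134)

Orthogonality check:
  u_2 · u_1 = 0 (should be 0)
  u_3 · u_1 = 0 (should be 0)
  u_3 · u_2 = 0 (should be 0)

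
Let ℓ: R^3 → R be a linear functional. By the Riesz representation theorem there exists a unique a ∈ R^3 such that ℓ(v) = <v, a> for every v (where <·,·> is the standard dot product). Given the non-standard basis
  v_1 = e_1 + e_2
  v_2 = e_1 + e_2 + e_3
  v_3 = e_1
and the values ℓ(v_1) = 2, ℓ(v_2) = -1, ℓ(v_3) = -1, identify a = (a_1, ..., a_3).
a = (-1, 3, -3)

Write a = (a_1, ..., a_3) in the standard basis. For each basis vector v_i, ℓ(v_i) = <v_i, a> is a linear equation in the a_j's. Collect the n equations into a matrix system V a = ℓ, where row i of V is v_i (expressed in the standard basis). Since V is invertible (lower-triangular with 1s on the diagonal, up to permutation), solve by back-substitution:
  V =
[[1, 1, 0],
 [1, 1, 1],
 [1, 0, 0]]
  V a = (2, -1, -1)
Solving gives a = (-1, 3, -3).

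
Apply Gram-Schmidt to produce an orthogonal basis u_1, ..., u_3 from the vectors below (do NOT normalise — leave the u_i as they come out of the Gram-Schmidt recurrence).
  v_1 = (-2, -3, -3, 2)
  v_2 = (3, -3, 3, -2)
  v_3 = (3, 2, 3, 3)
Orthogonal basis:
  u_1 = (-2, -3, -3, 2)
  u_2 = (29/13, -54/13, 24/13, -16/13)
  u_3 = (645/353, 215/706, 885/706, 1470/353)

Apply the Gram-Schmidt recurrence
  u_1 = v_1
  u_i = v_i − Σ_{j<i} ((v_i · u_j) / (u_j · u_j)) · u_j.

Step by step this gives:
  u_1 = (-2, -3, -3, 2)
  u_2 = (29/13, -54/13, 24/13, -16/13)
  u_3 = (645/353, 215/706, 885/706, 1470/353)

Orthogonality check:
  u_2 · u_1 = 0 (should be 0)
  u_3 · u_1 = 0 (should be 0)
  u_3 · u_2 = 0 (should be 0)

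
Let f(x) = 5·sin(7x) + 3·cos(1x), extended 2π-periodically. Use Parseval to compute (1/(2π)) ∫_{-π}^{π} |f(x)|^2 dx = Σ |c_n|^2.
Σ |c_n|^2 = 17

Expand |f|^2 and use orthogonality of {sin(nx), cos(mx)} on [-π, π]:
  ∫_{-π}^{π} sin(nx)^2 dx = π, ∫ cos(mx)^2 dx = π, and cross terms integrate to 0.
So ∫_{-π}^{π} f(x)^2 dx = 5^2 · π + 3^2 · π = (25 + 9)π.
Divide by 2π: (25 + 9)/2 = 17.
By Parseval, this equals Σ |c_n|^2.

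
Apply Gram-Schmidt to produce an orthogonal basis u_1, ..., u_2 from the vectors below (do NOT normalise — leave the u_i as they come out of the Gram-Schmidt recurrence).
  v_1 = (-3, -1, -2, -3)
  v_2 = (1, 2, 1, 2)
Orthogonal basis:
  u_1 = (-3, -1, -2, -3)
  u_2 = (-16/23, 33/23, -3/23, 7/23)

Apply the Gram-Schmidt recurrence
  u_1 = v_1
  u_i = v_i − Σ_{j<i} ((v_i · u_j) / (u_j · u_j)) · u_j.

Step by step this gives:
  u_1 = (-3, -1, -2, -3)
  u_2 = (-16/23, 33/23, -3/23, 7/23)

Orthogonality check:
  u_2 · u_1 = 0 (should be 0)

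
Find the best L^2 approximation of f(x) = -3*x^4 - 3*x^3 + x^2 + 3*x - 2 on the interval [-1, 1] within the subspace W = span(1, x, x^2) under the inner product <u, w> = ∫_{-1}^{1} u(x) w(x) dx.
g(x) = -11*x^2/7 + 6*x/5 - 61/35

The best approximation g ∈ W is the orthogonal projection of f onto W. Writing g = a_0 + a_1 x + a_2 x^2, the coefficients solve the normal equations G · a = b where
  G_{ij} = <φ_i, φ_j> and b_i = <f, φ_i>, with φ_0 = 1, φ_1 = x, φ_2 = x^2.
G =
  [2, 0, 2/3]
  [0, 2/3, 0]
  [2/3, 0, 2/5],
b = (-68/15, 4/5, -188/105).
Solving gives a_0 = -61/35, a_1 = 6/5, a_2 = -11/7, so
  g(x) = -11*x^2/7 + 6*x/5 - 61/35.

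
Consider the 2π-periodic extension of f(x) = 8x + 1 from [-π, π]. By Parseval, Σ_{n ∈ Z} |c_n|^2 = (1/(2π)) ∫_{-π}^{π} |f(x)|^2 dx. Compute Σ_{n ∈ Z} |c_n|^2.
Σ |c_n|^2 = 64π^2/3 + 1

Expand and integrate term by term over [-π, π]:
  ∫ (8x)^2 dx = 64·(2π^3/3); ∫ 2·8·(1)·x dx = 0 (odd integrand); ∫ 1^2 dx = 1·2π.
So (1/(2π)) ∫_{-π}^{π} (8x + 1)^2 dx = 64π^2/3 + 1 = 64π^2/3 + 1.
Parseval ⇒ Σ |c_n|^2 = 64π^2/3 + 1.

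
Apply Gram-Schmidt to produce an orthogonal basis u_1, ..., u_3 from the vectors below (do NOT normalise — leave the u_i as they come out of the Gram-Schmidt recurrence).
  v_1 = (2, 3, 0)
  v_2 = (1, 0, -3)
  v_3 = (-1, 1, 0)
Orthogonal basis:
  u_1 = (2, 3, 0)
  u_2 = (9/13, -6/13, -3)
  u_3 = (-15/14, 5/7, -5/14)

Apply the Gram-Schmidt recurrence
  u_1 = v_1
  u_i = v_i − Σ_{j<i} ((v_i · u_j) / (u_j · u_j)) · u_j.

Step by step this gives:
  u_1 = (2, 3, 0)
  u_2 = (9/13, -6/13, -3)
  u_3 = (-15/14, 5/7, -5/14)

Orthogonality check:
  u_2 · u_1 = 0 (should be 0)
  u_3 · u_1 = 0 (should be 0)
  u_3 · u_2 = 0 (should be 0)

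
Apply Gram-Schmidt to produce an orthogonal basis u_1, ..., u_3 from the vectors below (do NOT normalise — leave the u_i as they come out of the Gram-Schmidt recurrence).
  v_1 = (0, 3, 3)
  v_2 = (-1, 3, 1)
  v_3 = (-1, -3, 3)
Orthogonal basis:
  u_1 = (0, 3, 3)
  u_2 = (-1, 1, -1)
  u_3 = (-8/3, -4/3, 4/3)

Apply the Gram-Schmidt recurrence
  u_1 = v_1
  u_i = v_i − Σ_{j<i} ((v_i · u_j) / (u_j · u_j)) · u_j.

Step by step this gives:
  u_1 = (0, 3, 3)
  u_2 = (-1, 1, -1)
  u_3 = (-8/3, -4/3, 4/3)

Orthogonality check:
  u_2 · u_1 = 0 (should be 0)
  u_3 · u_1 = 0 (should be 0)
  u_3 · u_2 = 0 (should be 0)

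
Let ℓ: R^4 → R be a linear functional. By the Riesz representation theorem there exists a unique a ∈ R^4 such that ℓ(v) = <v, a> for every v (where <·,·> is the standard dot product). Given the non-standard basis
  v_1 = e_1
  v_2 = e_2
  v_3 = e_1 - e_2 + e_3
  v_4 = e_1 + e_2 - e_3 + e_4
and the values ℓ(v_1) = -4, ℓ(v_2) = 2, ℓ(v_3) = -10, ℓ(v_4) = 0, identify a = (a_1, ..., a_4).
a = (-4, 2, -4, -2)

Write a = (a_1, ..., a_4) in the standard basis. For each basis vector v_i, ℓ(v_i) = <v_i, a> is a linear equation in the a_j's. Collect the n equations into a matrix system V a = ℓ, where row i of V is v_i (expressed in the standard basis). Since V is invertible (lower-triangular with 1s on the diagonal, up to permutation), solve by back-substitution:
  V =
[[1, 0, 0, 0],
 [0, 1, 0, 0],
 [1, -1, 1, 0],
 [1, 1, -1, 1]]
  V a = (-4, 2, -10, 0)
Solving gives a = (-4, 2, -4, -2).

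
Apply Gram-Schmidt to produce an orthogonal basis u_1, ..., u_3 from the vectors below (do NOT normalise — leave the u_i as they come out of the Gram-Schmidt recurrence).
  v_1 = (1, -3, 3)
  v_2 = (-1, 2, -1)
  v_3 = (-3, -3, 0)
Orthogonal basis:
  u_1 = (1, -3, 3)
  u_2 = (-9/19, 8/19, 11/19)
  u_3 = (-45/14, -15/7, -15/14)

Apply the Gram-Schmidt recurrence
  u_1 = v_1
  u_i = v_i − Σ_{j<i} ((v_i · u_j) / (u_j · u_j)) · u_j.

Step by step this gives:
  u_1 = (1, -3, 3)
  u_2 = (-9/19, 8/19, 11/19)
  u_3 = (-45/14, -15/7, -15/14)

Orthogonality check:
  u_2 · u_1 = 0 (should be 0)
  u_3 · u_1 = 0 (should be 0)
  u_3 · u_2 = 0 (should be 0)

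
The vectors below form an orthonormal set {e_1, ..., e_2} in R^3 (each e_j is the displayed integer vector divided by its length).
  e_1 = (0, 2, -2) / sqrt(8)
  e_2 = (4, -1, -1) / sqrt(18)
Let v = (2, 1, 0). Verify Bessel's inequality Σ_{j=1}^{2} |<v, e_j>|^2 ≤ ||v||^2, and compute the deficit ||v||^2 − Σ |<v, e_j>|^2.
Σ |<v, e_j>|^2 = 29/9; ||v||^2 = 5; deficit = 16/9

Write each e_j = u_j / sqrt(<u_j, u_j>) where u_j is the displayed integer vector. Then <v, e_j> = <v, u_j> / sqrt(<u_j, u_j>), so |<v, e_j>|^2 = <v, u_j>^2 / <u_j, u_j>.
Coefficients: <v, e_1> = 2/sqrt(8), <v, e_2> = 7/sqrt(18).
Square and sum: Σ |<v, e_j>|^2 = 29/9.
Compute ||v||^2 = v·v = 5.
Deficit = 5 − 29/9 = 16/9 ≥ 0, confirming Bessel's inequality. (The deficit equals ||v − Σ <v,e_j> e_j||^2, the squared distance from v to span{e_j}.)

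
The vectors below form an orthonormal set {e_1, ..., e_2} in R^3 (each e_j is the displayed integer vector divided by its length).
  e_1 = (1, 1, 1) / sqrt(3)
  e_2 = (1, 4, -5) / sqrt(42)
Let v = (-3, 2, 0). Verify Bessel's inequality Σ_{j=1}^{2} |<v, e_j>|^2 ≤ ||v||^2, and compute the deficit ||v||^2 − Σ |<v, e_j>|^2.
Σ |<v, e_j>|^2 = 13/14; ||v||^2 = 13; deficit = 169/14

Write each e_j = u_j / sqrt(<u_j, u_j>) where u_j is the displayed integer vector. Then <v, e_j> = <v, u_j> / sqrt(<u_j, u_j>), so |<v, e_j>|^2 = <v, u_j>^2 / <u_j, u_j>.
Coefficients: <v, e_1> = -1/sqrt(3), <v, e_2> = 5/sqrt(42).
Square and sum: Σ |<v, e_j>|^2 = 13/14.
Compute ||v||^2 = v·v = 13.
Deficit = 13 − 13/14 = 169/14 ≥ 0, confirming Bessel's inequality. (The deficit equals ||v − Σ <v,e_j> e_j||^2, the squared distance from v to span{e_j}.)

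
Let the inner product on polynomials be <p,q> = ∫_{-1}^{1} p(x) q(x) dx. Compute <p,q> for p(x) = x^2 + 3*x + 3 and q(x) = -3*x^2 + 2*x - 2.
<p,q> = -248/15

Expand the product: p(x)·q(x) = -3*x^4 - 7*x^3 - 5*x^2 - 6.
∫_{-1}^{1} of each monomial x^k gives [2/(k+1) if k even, 0 if k odd]. Integrating term-by-term (or equivalently evaluating the antiderivative F(x) = -3*x^5/5 - 7*x^4/4 - 5*x^3/3 - 6*x at the endpoints):
  F(1) − F(−1) = -601/60 − (391/60) = -248/15.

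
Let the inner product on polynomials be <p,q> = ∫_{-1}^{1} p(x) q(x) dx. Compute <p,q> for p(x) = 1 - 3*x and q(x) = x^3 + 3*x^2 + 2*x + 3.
<p,q> = 14/5

Expand the product: p(x)·q(x) = -3*x^4 - 8*x^3 - 3*x^2 - 7*x + 3.
∫_{-1}^{1} of each monomial x^k gives [2/(k+1) if k even, 0 if k odd]. Integrating term-by-term (or equivalently evaluating the antiderivative F(x) = -3*x^5/5 - 2*x^4 - x^3 - 7*x^2/2 + 3*x at the endpoints):
  F(1) − F(−1) = -41/10 − (-69/10) = 14/5.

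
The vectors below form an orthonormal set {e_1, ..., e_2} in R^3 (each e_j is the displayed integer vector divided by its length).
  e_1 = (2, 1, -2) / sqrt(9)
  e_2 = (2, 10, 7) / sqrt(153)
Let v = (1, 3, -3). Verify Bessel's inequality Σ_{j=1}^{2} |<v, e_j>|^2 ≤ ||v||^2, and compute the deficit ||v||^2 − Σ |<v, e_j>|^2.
Σ |<v, e_j>|^2 = 242/17; ||v||^2 = 19; deficit = 81/17

Write each e_j = u_j / sqrt(<u_j, u_j>) where u_j is the displayed integer vector. Then <v, e_j> = <v, u_j> / sqrt(<u_j, u_j>), so |<v, e_j>|^2 = <v, u_j>^2 / <u_j, u_j>.
Coefficients: <v, e_1> = 11/sqrt(9), <v, e_2> = 11/sqrt(153).
Square and sum: Σ |<v, e_j>|^2 = 242/17.
Compute ||v||^2 = v·v = 19.
Deficit = 19 − 242/17 = 81/17 ≥ 0, confirming Bessel's inequality. (The deficit equals ||v − Σ <v,e_j> e_j||^2, the squared distance from v to span{e_j}.)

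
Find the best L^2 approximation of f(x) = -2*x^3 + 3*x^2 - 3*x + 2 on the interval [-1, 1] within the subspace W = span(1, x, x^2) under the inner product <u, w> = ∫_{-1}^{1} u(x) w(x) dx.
g(x) = 3*x^2 - 21*x/5 + 2

The best approximation g ∈ W is the orthogonal projection of f onto W. Writing g = a_0 + a_1 x + a_2 x^2, the coefficients solve the normal equations G · a = b where
  G_{ij} = <φ_i, φ_j> and b_i = <f, φ_i>, with φ_0 = 1, φ_1 = x, φ_2 = x^2.
G =
  [2, 0, 2/3]
  [0, 2/3, 0]
  [2/3, 0, 2/5],
b = (6, -14/5, 38/15).
Solving gives a_0 = 2, a_1 = -21/5, a_2 = 3, so
  g(x) = 3*x^2 - 21*x/5 + 2.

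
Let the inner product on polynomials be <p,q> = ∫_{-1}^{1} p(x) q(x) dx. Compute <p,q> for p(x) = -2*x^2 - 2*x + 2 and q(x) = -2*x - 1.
<p,q> = 0

Expand the product: p(x)·q(x) = 4*x^3 + 6*x^2 - 2*x - 2.
∫_{-1}^{1} of each monomial x^k gives [2/(k+1) if k even, 0 if k odd]. Integrating term-by-term (or equivalently evaluating the antiderivative F(x) = x^4 + 2*x^3 - x^2 - 2*x at the endpoints):
  F(1) − F(−1) = 0 − (0) = 0.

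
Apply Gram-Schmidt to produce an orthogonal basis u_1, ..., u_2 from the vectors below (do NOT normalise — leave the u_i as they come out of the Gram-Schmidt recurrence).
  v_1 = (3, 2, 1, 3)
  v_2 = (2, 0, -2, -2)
Orthogonal basis:
  u_1 = (3, 2, 1, 3)
  u_2 = (52/23, 4/23, -44/23, -40/23)

Apply the Gram-Schmidt recurrence
  u_1 = v_1
  u_i = v_i − Σ_{j<i} ((v_i · u_j) / (u_j · u_j)) · u_j.

Step by step this gives:
  u_1 = (3, 2, 1, 3)
  u_2 = (52/23, 4/23, -44/23, -40/23)

Orthogonality check:
  u_2 · u_1 = 0 (should be 0)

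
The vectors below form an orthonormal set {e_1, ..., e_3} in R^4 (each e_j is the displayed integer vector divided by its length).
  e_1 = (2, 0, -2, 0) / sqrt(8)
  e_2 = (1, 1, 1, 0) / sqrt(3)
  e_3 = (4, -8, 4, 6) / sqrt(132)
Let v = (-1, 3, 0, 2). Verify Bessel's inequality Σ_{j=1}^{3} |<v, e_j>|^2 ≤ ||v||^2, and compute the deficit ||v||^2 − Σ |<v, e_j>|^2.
Σ |<v, e_j>|^2 = 83/22; ||v||^2 = 14; deficit = 225/22

Write each e_j = u_j / sqrt(<u_j, u_j>) where u_j is the displayed integer vector. Then <v, e_j> = <v, u_j> / sqrt(<u_j, u_j>), so |<v, e_j>|^2 = <v, u_j>^2 / <u_j, u_j>.
Coefficients: <v, e_1> = -2/sqrt(8), <v, e_2> = 2/sqrt(3), <v, e_3> = -16/sqrt(132).
Square and sum: Σ |<v, e_j>|^2 = 83/22.
Compute ||v||^2 = v·v = 14.
Deficit = 14 − 83/22 = 225/22 ≥ 0, confirming Bessel's inequality. (The deficit equals ||v − Σ <v,e_j> e_j||^2, the squared distance from v to span{e_j}.)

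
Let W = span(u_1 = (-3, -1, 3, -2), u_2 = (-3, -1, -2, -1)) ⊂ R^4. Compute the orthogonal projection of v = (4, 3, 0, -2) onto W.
proj_W(v) = (320/103, 320/309, 205/309, 407/309)

Set up U = [u_1 | ... | u_2] ∈ R^(4×2). The projector onto W = col(U) is P = U (U^T U)^(-1) U^T.
Compute U^T U =
  [23, 6]
  [6, 15],
and U^T v = (-11, -13).
Solve U^T U · c = U^T v for the coefficients: c = (-29/103, -233/309). The projection is proj_W(v) = U c.
Check: (v - proj_W(v)) · u_1 = 0  (should be 0).
Check: (v - proj_W(v)) · u_2 = 0  (should be 0).
Result: proj_W(v) = (320/103, 320/309, 205/309, 407/309).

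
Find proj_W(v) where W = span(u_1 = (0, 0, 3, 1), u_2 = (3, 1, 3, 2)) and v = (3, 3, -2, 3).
proj_W(v) = (459/109, 153/109, -144/109, 105/109)

Set up U = [u_1 | ... | u_2] ∈ R^(4×2). The projector onto W = col(U) is P = U (U^T U)^(-1) U^T.
Compute U^T U =
  [10, 11]
  [11, 23],
and U^T v = (-3, 12).
Solve U^T U · c = U^T v for the coefficients: c = (-201/109, 153/109). The projection is proj_W(v) = U c.
Check: (v - proj_W(v)) · u_1 = 0  (should be 0).
Check: (v - proj_W(v)) · u_2 = 0  (should be 0).
Result: proj_W(v) = (459/109, 153/109, -144/109, 105/109).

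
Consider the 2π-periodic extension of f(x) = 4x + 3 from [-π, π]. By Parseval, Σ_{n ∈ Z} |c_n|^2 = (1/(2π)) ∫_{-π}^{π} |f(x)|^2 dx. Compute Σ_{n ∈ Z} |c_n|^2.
Σ |c_n|^2 = 16π^2/3 + 9

Expand and integrate term by term over [-π, π]:
  ∫ (4x)^2 dx = 16·(2π^3/3); ∫ 2·4·(3)·x dx = 0 (odd integrand); ∫ 3^2 dx = 9·2π.
So (1/(2π)) ∫_{-π}^{π} (4x + 3)^2 dx = 16π^2/3 + 9 = 16π^2/3 + 9.
Parseval ⇒ Σ |c_n|^2 = 16π^2/3 + 9.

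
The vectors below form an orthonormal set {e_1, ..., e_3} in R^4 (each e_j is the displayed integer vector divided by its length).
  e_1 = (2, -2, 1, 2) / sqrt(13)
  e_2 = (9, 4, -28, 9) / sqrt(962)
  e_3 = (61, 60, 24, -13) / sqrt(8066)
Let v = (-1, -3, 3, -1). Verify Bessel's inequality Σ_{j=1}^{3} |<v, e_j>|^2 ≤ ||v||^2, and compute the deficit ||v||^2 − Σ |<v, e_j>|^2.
Σ |<v, e_j>|^2 = 2011/109; ||v||^2 = 20; deficit = 169/109

Write each e_j = u_j / sqrt(<u_j, u_j>) where u_j is the displayed integer vector. Then <v, e_j> = <v, u_j> / sqrt(<u_j, u_j>), so |<v, e_j>|^2 = <v, u_j>^2 / <u_j, u_j>.
Coefficients: <v, e_1> = 5/sqrt(13), <v, e_2> = -114/sqrt(962), <v, e_3> = -156/sqrt(8066).
Square and sum: Σ |<v, e_j>|^2 = 2011/109.
Compute ||v||^2 = v·v = 20.
Deficit = 20 − 2011/109 = 169/109 ≥ 0, confirming Bessel's inequality. (The deficit equals ||v − Σ <v,e_j> e_j||^2, the squared distance from v to span{e_j}.)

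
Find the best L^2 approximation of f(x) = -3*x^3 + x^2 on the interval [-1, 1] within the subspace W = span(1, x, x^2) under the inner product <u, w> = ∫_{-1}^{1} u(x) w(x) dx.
g(x) = x^2 - 9*x/5

The best approximation g ∈ W is the orthogonal projection of f onto W. Writing g = a_0 + a_1 x + a_2 x^2, the coefficients solve the normal equations G · a = b where
  G_{ij} = <φ_i, φ_j> and b_i = <f, φ_i>, with φ_0 = 1, φ_1 = x, φ_2 = x^2.
G =
  [2, 0, 2/3]
  [0, 2/3, 0]
  [2/3, 0, 2/5],
b = (2/3, -6/5, 2/5).
Solving gives a_0 = 0, a_1 = -9/5, a_2 = 1, so
  g(x) = x^2 - 9*x/5.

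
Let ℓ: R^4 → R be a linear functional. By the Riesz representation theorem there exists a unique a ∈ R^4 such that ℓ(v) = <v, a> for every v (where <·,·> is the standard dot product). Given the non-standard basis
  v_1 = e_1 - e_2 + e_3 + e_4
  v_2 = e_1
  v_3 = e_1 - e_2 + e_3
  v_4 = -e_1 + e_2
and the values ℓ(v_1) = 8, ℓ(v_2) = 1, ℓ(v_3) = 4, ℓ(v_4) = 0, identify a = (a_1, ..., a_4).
a = (1, 1, 4, 4)

Write a = (a_1, ..., a_4) in the standard basis. For each basis vector v_i, ℓ(v_i) = <v_i, a> is a linear equation in the a_j's. Collect the n equations into a matrix system V a = ℓ, where row i of V is v_i (expressed in the standard basis). Since V is invertible (lower-triangular with 1s on the diagonal, up to permutation), solve by back-substitution:
  V =
[[1, -1, 1, 1],
 [1, 0, 0, 0],
 [1, -1, 1, 0],
 [-1, 1, 0, 0]]
  V a = (8, 1, 4, 0)
Solving gives a = (1, 1, 4, 4).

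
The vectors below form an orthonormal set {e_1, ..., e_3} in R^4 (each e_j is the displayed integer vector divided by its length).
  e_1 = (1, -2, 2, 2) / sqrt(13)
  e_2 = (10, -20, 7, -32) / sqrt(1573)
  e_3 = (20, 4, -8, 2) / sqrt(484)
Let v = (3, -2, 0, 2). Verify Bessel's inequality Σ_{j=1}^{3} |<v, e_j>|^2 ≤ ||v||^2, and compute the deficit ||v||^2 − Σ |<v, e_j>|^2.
Σ |<v, e_j>|^2 = 1913/121; ||v||^2 = 17; deficit = 144/121

Write each e_j = u_j / sqrt(<u_j, u_j>) where u_j is the displayed integer vector. Then <v, e_j> = <v, u_j> / sqrt(<u_j, u_j>), so |<v, e_j>|^2 = <v, u_j>^2 / <u_j, u_j>.
Coefficients: <v, e_1> = 11/sqrt(13), <v, e_2> = 6/sqrt(1573), <v, e_3> = 56/sqrt(484).
Square and sum: Σ |<v, e_j>|^2 = 1913/121.
Compute ||v||^2 = v·v = 17.
Deficit = 17 − 1913/121 = 144/121 ≥ 0, confirming Bessel's inequality. (The deficit equals ||v − Σ <v,e_j> e_j||^2, the squared distance from v to span{e_j}.)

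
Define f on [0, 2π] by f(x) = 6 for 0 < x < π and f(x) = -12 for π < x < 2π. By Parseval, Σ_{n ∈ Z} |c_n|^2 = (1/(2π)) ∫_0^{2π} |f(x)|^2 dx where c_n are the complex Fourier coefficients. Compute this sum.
Σ |c_n|^2 = 90

Parseval equates the L^2 energy of f (normalised by 1/(2π)) with the ℓ^2 sum of its Fourier coefficients: (1/(2π)) ∫_0^{2π} |f|^2 = Σ |c_n|^2.
Compute the left side: (1/(2π)) [∫_0^π 6^2 dx + ∫_π^{2π} (-12)^2 dx] = (1/(2π)) · (36π + 144π) = (36 + 144)/2 = 90.
So Σ_{n ∈ Z} |c_n|^2 = 90.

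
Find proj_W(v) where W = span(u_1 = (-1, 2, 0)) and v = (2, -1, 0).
proj_W(v) = (4/5, -8/5, 0)

Set up U = [u_1 | ... | u_1] ∈ R^(3×1). The projector onto W = col(U) is P = U (U^T U)^(-1) U^T.
Compute U^T U =
  [5],
and U^T v = (-4).
Solve U^T U · c = U^T v for the coefficients: c = (-4/5). The projection is proj_W(v) = U c.
Check: (v - proj_W(v)) · u_1 = 0  (should be 0).
Result: proj_W(v) = (4/5, -8/5, 0).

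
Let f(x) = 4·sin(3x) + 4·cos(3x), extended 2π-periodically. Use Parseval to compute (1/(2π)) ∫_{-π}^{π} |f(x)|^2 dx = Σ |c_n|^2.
Σ |c_n|^2 = 16

Expand |f|^2 and use orthogonality of {sin(nx), cos(mx)} on [-π, π]:
  ∫_{-π}^{π} sin(nx)^2 dx = π, ∫ cos(mx)^2 dx = π, and cross terms integrate to 0.
So ∫_{-π}^{π} f(x)^2 dx = 4^2 · π + 4^2 · π = (16 + 16)π.
Divide by 2π: (16 + 16)/2 = 16.
By Parseval, this equals Σ |c_n|^2.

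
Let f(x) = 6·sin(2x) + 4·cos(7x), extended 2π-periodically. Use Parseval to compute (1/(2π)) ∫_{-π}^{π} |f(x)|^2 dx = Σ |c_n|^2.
Σ |c_n|^2 = 26

Expand |f|^2 and use orthogonality of {sin(nx), cos(mx)} on [-π, π]:
  ∫_{-π}^{π} sin(nx)^2 dx = π, ∫ cos(mx)^2 dx = π, and cross terms integrate to 0.
So ∫_{-π}^{π} f(x)^2 dx = 6^2 · π + 4^2 · π = (36 + 16)π.
Divide by 2π: (36 + 16)/2 = 26.
By Parseval, this equals Σ |c_n|^2.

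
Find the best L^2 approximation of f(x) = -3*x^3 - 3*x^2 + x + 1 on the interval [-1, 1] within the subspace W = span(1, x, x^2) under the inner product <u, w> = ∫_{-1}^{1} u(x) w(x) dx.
g(x) = -3*x^2 - 4*x/5 + 1

The best approximation g ∈ W is the orthogonal projection of f onto W. Writing g = a_0 + a_1 x + a_2 x^2, the coefficients solve the normal equations G · a = b where
  G_{ij} = <φ_i, φ_j> and b_i = <f, φ_i>, with φ_0 = 1, φ_1 = x, φ_2 = x^2.
G =
  [2, 0, 2/3]
  [0, 2/3, 0]
  [2/3, 0, 2/5],
b = (0, -8/15, -8/15).
Solving gives a_0 = 1, a_1 = -4/5, a_2 = -3, so
  g(x) = -3*x^2 - 4*x/5 + 1.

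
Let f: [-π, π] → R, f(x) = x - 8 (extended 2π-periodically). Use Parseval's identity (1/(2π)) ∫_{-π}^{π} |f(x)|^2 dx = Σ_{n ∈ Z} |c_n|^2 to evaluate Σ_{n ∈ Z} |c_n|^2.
Σ |c_n|^2 = π^2/3 + 64

Expand and integrate term by term over [-π, π]:
  ∫ (x)^2 dx = 1·(2π^3/3); ∫ 2·1·(-8)·x dx = 0 (odd integrand); ∫ (-8)^2 dx = 64·2π.
So (1/(2π)) ∫_{-π}^{π} (x - 8)^2 dx = 1π^2/3 + 64 = π^2/3 + 64.
Parseval ⇒ Σ |c_n|^2 = π^2/3 + 64.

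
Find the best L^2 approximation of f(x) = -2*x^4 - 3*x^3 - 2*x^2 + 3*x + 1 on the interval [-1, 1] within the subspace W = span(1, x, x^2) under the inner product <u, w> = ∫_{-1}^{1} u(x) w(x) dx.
g(x) = -26*x^2/7 + 6*x/5 + 41/35

The best approximation g ∈ W is the orthogonal projection of f onto W. Writing g = a_0 + a_1 x + a_2 x^2, the coefficients solve the normal equations G · a = b where
  G_{ij} = <φ_i, φ_j> and b_i = <f, φ_i>, with φ_0 = 1, φ_1 = x, φ_2 = x^2.
G =
  [2, 0, 2/3]
  [0, 2/3, 0]
  [2/3, 0, 2/5],
b = (-2/15, 4/5, -74/105).
Solving gives a_0 = 41/35, a_1 = 6/5, a_2 = -26/7, so
  g(x) = -26*x^2/7 + 6*x/5 + 41/35.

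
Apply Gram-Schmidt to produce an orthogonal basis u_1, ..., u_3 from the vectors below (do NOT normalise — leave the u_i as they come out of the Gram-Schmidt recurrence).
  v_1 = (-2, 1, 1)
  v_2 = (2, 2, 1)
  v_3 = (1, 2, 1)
Orthogonal basis:
  u_1 = (-2, 1, 1)
  u_2 = (5/3, 13/6, 7/6)
  u_3 = (-1/53, 4/53, -6/53)

Apply the Gram-Schmidt recurrence
  u_1 = v_1
  u_i = v_i − Σ_{j<i} ((v_i · u_j) / (u_j · u_j)) · u_j.

Step by step this gives:
  u_1 = (-2, 1, 1)
  u_2 = (5/3, 13/6, 7/6)
  u_3 = (-1/53, 4/53, -6/53)

Orthogonality check:
  u_2 · u_1 = 0 (should be 0)
  u_3 · u_1 = 0 (should be 0)
  u_3 · u_2 = 0 (should be 0)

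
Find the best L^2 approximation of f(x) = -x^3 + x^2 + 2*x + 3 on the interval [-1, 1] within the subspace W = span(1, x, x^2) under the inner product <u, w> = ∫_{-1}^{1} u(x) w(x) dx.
g(x) = x^2 + 7*x/5 + 3

The best approximation g ∈ W is the orthogonal projection of f onto W. Writing g = a_0 + a_1 x + a_2 x^2, the coefficients solve the normal equations G · a = b where
  G_{ij} = <φ_i, φ_j> and b_i = <f, φ_i>, with φ_0 = 1, φ_1 = x, φ_2 = x^2.
G =
  [2, 0, 2/3]
  [0, 2/3, 0]
  [2/3, 0, 2/5],
b = (20/3, 14/15, 12/5).
Solving gives a_0 = 3, a_1 = 7/5, a_2 = 1, so
  g(x) = x^2 + 7*x/5 + 3.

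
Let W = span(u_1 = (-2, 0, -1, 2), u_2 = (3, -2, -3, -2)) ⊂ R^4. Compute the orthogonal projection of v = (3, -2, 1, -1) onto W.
proj_W(v) = (87/37, -18/37, 3/37, -78/37)

Set up U = [u_1 | ... | u_2] ∈ R^(4×2). The projector onto W = col(U) is P = U (U^T U)^(-1) U^T.
Compute U^T U =
  [9, -7]
  [-7, 26],
and U^T v = (-9, 12).
Solve U^T U · c = U^T v for the coefficients: c = (-30/37, 9/37). The projection is proj_W(v) = U c.
Check: (v - proj_W(v)) · u_1 = 0  (should be 0).
Check: (v - proj_W(v)) · u_2 = 0  (should be 0).
Result: proj_W(v) = (87/37, -18/37, 3/37, -78/37).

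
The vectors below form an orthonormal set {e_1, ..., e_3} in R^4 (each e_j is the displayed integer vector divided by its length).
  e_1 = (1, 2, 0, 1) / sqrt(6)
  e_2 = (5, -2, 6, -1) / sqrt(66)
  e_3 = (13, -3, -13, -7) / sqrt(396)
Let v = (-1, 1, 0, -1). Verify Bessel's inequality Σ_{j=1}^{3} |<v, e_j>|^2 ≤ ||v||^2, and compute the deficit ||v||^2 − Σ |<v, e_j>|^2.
Σ |<v, e_j>|^2 = 3/4; ||v||^2 = 3; deficit = 9/4

Write each e_j = u_j / sqrt(<u_j, u_j>) where u_j is the displayed integer vector. Then <v, e_j> = <v, u_j> / sqrt(<u_j, u_j>), so |<v, e_j>|^2 = <v, u_j>^2 / <u_j, u_j>.
Coefficients: <v, e_1> = 0/sqrt(6), <v, e_2> = -6/sqrt(66), <v, e_3> = -9/sqrt(396).
Square and sum: Σ |<v, e_j>|^2 = 3/4.
Compute ||v||^2 = v·v = 3.
Deficit = 3 − 3/4 = 9/4 ≥ 0, confirming Bessel's inequality. (The deficit equals ||v − Σ <v,e_j> e_j||^2, the squared distance from v to span{e_j}.)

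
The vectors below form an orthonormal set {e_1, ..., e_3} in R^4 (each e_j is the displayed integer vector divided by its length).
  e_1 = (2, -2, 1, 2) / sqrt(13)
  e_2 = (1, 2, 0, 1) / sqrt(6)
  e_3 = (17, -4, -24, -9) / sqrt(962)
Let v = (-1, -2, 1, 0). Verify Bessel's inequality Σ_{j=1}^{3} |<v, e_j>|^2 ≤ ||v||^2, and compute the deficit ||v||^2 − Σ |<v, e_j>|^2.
Σ |<v, e_j>|^2 = 665/111; ||v||^2 = 6; deficit = 1/111

Write each e_j = u_j / sqrt(<u_j, u_j>) where u_j is the displayed integer vector. Then <v, e_j> = <v, u_j> / sqrt(<u_j, u_j>), so |<v, e_j>|^2 = <v, u_j>^2 / <u_j, u_j>.
Coefficients: <v, e_1> = 3/sqrt(13), <v, e_2> = -5/sqrt(6), <v, e_3> = -33/sqrt(962).
Square and sum: Σ |<v, e_j>|^2 = 665/111.
Compute ||v||^2 = v·v = 6.
Deficit = 6 − 665/111 = 1/111 ≥ 0, confirming Bessel's inequality. (The deficit equals ||v − Σ <v,e_j> e_j||^2, the squared distance from v to span{e_j}.)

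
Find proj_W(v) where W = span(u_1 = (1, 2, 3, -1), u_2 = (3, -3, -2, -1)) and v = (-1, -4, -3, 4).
proj_W(v) = (-451/281, -803/281, -1232/281, 429/281)

Set up U = [u_1 | ... | u_2] ∈ R^(4×2). The projector onto W = col(U) is P = U (U^T U)^(-1) U^T.
Compute U^T U =
  [15, -8]
  [-8, 23],
and U^T v = (-22, 11).
Solve U^T U · c = U^T v for the coefficients: c = (-418/281, -11/281). The projection is proj_W(v) = U c.
Check: (v - proj_W(v)) · u_1 = 0  (should be 0).
Check: (v - proj_W(v)) · u_2 = 0  (should be 0).
Result: proj_W(v) = (-451/281, -803/281, -1232/281, 429/281).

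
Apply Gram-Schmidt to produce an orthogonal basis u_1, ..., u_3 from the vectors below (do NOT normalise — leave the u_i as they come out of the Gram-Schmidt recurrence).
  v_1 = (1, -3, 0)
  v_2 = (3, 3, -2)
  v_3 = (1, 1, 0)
Orthogonal basis:
  u_1 = (1, -3, 0)
  u_2 = (18/5, 6/5, -2)
  u_3 = (6/23, 2/23, 12/23)

Apply the Gram-Schmidt recurrence
  u_1 = v_1
  u_i = v_i − Σ_{j<i} ((v_i · u_j) / (u_j · u_j)) · u_j.

Step by step this gives:
  u_1 = (1, -3, 0)
  u_2 = (18/5, 6/5, -2)
  u_3 = (6/23, 2/23, 12/23)

Orthogonality check:
  u_2 · u_1 = 0 (should be 0)
  u_3 · u_1 = 0 (should be 0)
  u_3 · u_2 = 0 (should be 0)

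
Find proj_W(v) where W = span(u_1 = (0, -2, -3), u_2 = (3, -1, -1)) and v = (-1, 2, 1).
proj_W(v) = (-129/118, 137/118, 92/59)

Set up U = [u_1 | ... | u_2] ∈ R^(3×2). The projector onto W = col(U) is P = U (U^T U)^(-1) U^T.
Compute U^T U =
  [13, 5]
  [5, 11],
and U^T v = (-7, -6).
Solve U^T U · c = U^T v for the coefficients: c = (-47/118, -43/118). The projection is proj_W(v) = U c.
Check: (v - proj_W(v)) · u_1 = 0  (should be 0).
Check: (v - proj_W(v)) · u_2 = 0  (should be 0).
Result: proj_W(v) = (-129/118, 137/118, 92/59).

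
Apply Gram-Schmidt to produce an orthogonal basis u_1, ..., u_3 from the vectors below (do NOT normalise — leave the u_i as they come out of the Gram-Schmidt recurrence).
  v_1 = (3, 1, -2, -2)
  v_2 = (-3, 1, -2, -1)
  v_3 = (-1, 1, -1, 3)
Orthogonal basis:
  u_1 = (3, 1, -2, -2)
  u_2 = (-8/3, 10/9, -20/9, -11/9)
  u_3 = (8/19, 22/19, -25/19, 48/19)

Apply the Gram-Schmidt recurrence
  u_1 = v_1
  u_i = v_i − Σ_{j<i} ((v_i · u_j) / (u_j · u_j)) · u_j.

Step by step this gives:
  u_1 = (3, 1, -2, -2)
  u_2 = (-8/3, 10/9, -20/9, -11/9)
  u_3 = (8/19, 22/19, -25/19, 48/19)

Orthogonality check:
  u_2 · u_1 = 0 (should be 0)
  u_3 · u_1 = 0 (should be 0)
  u_3 · u_2 = 0 (should be 0)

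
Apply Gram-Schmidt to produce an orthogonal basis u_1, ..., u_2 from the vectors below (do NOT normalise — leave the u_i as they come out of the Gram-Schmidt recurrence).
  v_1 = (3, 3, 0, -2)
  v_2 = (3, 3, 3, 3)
Orthogonal basis:
  u_1 = (3, 3, 0, -2)
  u_2 = (15/11, 15/11, 3, 45/11)

Apply the Gram-Schmidt recurrence
  u_1 = v_1
  u_i = v_i − Σ_{j<i} ((v_i · u_j) / (u_j · u_j)) · u_j.

Step by step this gives:
  u_1 = (3, 3, 0, -2)
  u_2 = (15/11, 15/11, 3, 45/11)

Orthogonality check:
  u_2 · u_1 = 0 (should be 0)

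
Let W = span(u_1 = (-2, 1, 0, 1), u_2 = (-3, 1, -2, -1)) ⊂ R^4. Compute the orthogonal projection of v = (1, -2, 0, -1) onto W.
proj_W(v) = (14/9, -5/6, -2/9, -19/18)

Set up U = [u_1 | ... | u_2] ∈ R^(4×2). The projector onto W = col(U) is P = U (U^T U)^(-1) U^T.
Compute U^T U =
  [6, 6]
  [6, 15],
and U^T v = (-5, -4).
Solve U^T U · c = U^T v for the coefficients: c = (-17/18, 1/9). The projection is proj_W(v) = U c.
Check: (v - proj_W(v)) · u_1 = 0  (should be 0).
Check: (v - proj_W(v)) · u_2 = 0  (should be 0).
Result: proj_W(v) = (14/9, -5/6, -2/9, -19/18).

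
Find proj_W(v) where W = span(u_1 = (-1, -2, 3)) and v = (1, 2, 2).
proj_W(v) = (-1/14, -1/7, 3/14)

Set up U = [u_1 | ... | u_1] ∈ R^(3×1). The projector onto W = col(U) is P = U (U^T U)^(-1) U^T.
Compute U^T U =
  [14],
and U^T v = (1).
Solve U^T U · c = U^T v for the coefficients: c = (1/14). The projection is proj_W(v) = U c.
Check: (v - proj_W(v)) · u_1 = 0  (should be 0).
Result: proj_W(v) = (-1/14, -1/7, 3/14).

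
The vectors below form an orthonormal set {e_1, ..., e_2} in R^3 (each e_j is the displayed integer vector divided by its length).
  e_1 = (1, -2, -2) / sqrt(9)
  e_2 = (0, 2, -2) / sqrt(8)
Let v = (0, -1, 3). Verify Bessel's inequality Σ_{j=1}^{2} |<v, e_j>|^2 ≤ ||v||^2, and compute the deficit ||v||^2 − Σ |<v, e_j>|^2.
Σ |<v, e_j>|^2 = 88/9; ||v||^2 = 10; deficit = 2/9

Write each e_j = u_j / sqrt(<u_j, u_j>) where u_j is the displayed integer vector. Then <v, e_j> = <v, u_j> / sqrt(<u_j, u_j>), so |<v, e_j>|^2 = <v, u_j>^2 / <u_j, u_j>.
Coefficients: <v, e_1> = -4/sqrt(9), <v, e_2> = -8/sqrt(8).
Square and sum: Σ |<v, e_j>|^2 = 88/9.
Compute ||v||^2 = v·v = 10.
Deficit = 10 − 88/9 = 2/9 ≥ 0, confirming Bessel's inequality. (The deficit equals ||v − Σ <v,e_j> e_j||^2, the squared distance from v to span{e_j}.)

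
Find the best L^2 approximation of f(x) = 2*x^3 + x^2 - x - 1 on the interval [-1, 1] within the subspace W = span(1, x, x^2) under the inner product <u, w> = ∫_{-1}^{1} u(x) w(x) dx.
g(x) = x^2 + x/5 - 1

The best approximation g ∈ W is the orthogonal projection of f onto W. Writing g = a_0 + a_1 x + a_2 x^2, the coefficients solve the normal equations G · a = b where
  G_{ij} = <φ_i, φ_j> and b_i = <f, φ_i>, with φ_0 = 1, φ_1 = x, φ_2 = x^2.
G =
  [2, 0, 2/3]
  [0, 2/3, 0]
  [2/3, 0, 2/5],
b = (-4/3, 2/15, -4/15).
Solving gives a_0 = -1, a_1 = 1/5, a_2 = 1, so
  g(x) = x^2 + x/5 - 1.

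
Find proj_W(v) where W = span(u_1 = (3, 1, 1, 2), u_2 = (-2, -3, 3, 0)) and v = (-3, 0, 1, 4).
proj_W(v) = (-18/49, -117/98, 153/98, 18/49)

Set up U = [u_1 | ... | u_2] ∈ R^(4×2). The projector onto W = col(U) is P = U (U^T U)^(-1) U^T.
Compute U^T U =
  [15, -6]
  [-6, 22],
and U^T v = (0, 9).
Solve U^T U · c = U^T v for the coefficients: c = (9/49, 45/98). The projection is proj_W(v) = U c.
Check: (v - proj_W(v)) · u_1 = 0  (should be 0).
Check: (v - proj_W(v)) · u_2 = 0  (should be 0).
Result: proj_W(v) = (-18/49, -117/98, 153/98, 18/49).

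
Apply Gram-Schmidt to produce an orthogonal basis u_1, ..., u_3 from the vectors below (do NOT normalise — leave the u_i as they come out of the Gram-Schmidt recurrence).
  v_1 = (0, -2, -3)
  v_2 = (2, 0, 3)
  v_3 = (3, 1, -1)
Orthogonal basis:
  u_1 = (0, -2, -3)
  u_2 = (2, -18/13, 12/13)
  u_3 = (21/11, 21/11, -14/11)

Apply the Gram-Schmidt recurrence
  u_1 = v_1
  u_i = v_i − Σ_{j<i} ((v_i · u_j) / (u_j · u_j)) · u_j.

Step by step this gives:
  u_1 = (0, -2, -3)
  u_2 = (2, -18/13, 12/13)
  u_3 = (21/11, 21/11, -14/11)

Orthogonality check:
  u_2 · u_1 = 0 (should be 0)
  u_3 · u_1 = 0 (should be 0)
  u_3 · u_2 = 0 (should be 0)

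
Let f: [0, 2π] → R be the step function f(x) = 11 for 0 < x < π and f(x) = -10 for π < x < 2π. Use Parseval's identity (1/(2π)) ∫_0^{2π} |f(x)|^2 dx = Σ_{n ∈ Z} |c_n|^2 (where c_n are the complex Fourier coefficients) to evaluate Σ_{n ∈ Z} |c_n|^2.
Σ |c_n|^2 = 221/2

Parseval equates the L^2 energy of f (normalised by 1/(2π)) with the ℓ^2 sum of its Fourier coefficients: (1/(2π)) ∫_0^{2π} |f|^2 = Σ |c_n|^2.
Compute the left side: (1/(2π)) [∫_0^π 11^2 dx + ∫_π^{2π} (-10)^2 dx] = (1/(2π)) · (121π + 100π) = (121 + 100)/2 = 221/2.
So Σ_{n ∈ Z} |c_n|^2 = 221/2.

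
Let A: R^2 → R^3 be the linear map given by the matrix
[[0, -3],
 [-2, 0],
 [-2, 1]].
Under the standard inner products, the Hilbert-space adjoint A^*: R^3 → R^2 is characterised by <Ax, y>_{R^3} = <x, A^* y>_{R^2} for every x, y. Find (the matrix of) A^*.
A^* = A^T =
[[0, -2, -2],
 [-3, 0, 1]]

For real matrices with standard dot products, the defining identity <Ax, y> = <x, A^* y> gives (Ax)^T y = x^T (A^*) y, i.e. x^T A^T y = x^T (A^*) y. Since this holds for all x, y, we must have A^* = A^T. Therefore
A^* =
[[0, -2, -2],
 [-3, 0, 1]].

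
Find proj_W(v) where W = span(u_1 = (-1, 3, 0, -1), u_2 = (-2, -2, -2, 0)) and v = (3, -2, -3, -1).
proj_W(v) = (14/29, -66/29, -6/29, 20/29)

Set up U = [u_1 | ... | u_2] ∈ R^(4×2). The projector onto W = col(U) is P = U (U^T U)^(-1) U^T.
Compute U^T U =
  [11, -4]
  [-4, 12],
and U^T v = (-8, 4).
Solve U^T U · c = U^T v for the coefficients: c = (-20/29, 3/29). The projection is proj_W(v) = U c.
Check: (v - proj_W(v)) · u_1 = 0  (should be 0).
Check: (v - proj_W(v)) · u_2 = 0  (should be 0).
Result: proj_W(v) = (14/29, -66/29, -6/29, 20/29).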